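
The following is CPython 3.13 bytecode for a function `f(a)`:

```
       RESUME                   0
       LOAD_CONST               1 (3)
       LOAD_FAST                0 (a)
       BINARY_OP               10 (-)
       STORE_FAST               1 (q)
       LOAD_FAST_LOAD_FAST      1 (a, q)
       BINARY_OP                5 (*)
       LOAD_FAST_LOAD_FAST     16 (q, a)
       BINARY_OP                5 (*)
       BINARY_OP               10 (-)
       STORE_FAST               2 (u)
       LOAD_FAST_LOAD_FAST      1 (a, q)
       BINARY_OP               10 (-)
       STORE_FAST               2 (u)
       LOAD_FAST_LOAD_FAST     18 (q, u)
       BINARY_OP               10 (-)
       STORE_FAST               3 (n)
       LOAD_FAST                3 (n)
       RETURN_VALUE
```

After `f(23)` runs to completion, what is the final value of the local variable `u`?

43

LOAD_CONST → push 3. Stack: [3]
LOAD_FAST a → push 23. Stack: [3, 23]
BINARY_OP - → 3 - 23 = -20. Stack: [-20]
STORE_FAST q → q=-20. Stack: []
LOAD_FAST_LOAD_FAST a,q → push 23,-20. Stack: [23, -20]
BINARY_OP * → 23 * -20 = -460. Stack: [-460]
LOAD_FAST_LOAD_FAST q,a → push -20,23. Stack: [-460, -20, 23]
BINARY_OP * → -20 * 23 = -460. Stack: [-460, -460]
BINARY_OP - → -460 - -460 = 0. Stack: [0]
STORE_FAST u → u=0. Stack: []
LOAD_FAST_LOAD_FAST a,q → push 23,-20. Stack: [23, -20]
BINARY_OP - → 23 - -20 = 43. Stack: [43]
STORE_FAST u → u=43. Stack: []
LOAD_FAST_LOAD_FAST q,u → push -20,43. Stack: [-20, 43]
BINARY_OP - → -20 - 43 = -63. Stack: [-63]
STORE_FAST n → n=-63. Stack: []
LOAD_FAST n → push -63. Stack: [-63]
RETURN_VALUE → return -63.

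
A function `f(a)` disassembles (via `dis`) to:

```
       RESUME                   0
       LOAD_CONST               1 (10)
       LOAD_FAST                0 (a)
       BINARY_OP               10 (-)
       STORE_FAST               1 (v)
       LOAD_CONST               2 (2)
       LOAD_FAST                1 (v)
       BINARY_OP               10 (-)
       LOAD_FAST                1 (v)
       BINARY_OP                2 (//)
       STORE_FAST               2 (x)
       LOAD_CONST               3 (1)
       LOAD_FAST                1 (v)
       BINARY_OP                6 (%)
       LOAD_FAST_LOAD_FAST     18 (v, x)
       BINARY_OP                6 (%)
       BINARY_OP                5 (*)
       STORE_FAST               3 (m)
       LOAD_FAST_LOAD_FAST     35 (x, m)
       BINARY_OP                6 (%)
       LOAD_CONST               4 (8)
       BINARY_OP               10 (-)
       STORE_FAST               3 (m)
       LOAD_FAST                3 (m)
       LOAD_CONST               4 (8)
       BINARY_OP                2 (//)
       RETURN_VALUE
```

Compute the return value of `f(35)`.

LOAD_CONST → push 10. Stack: [10]
LOAD_FAST a → push 35. Stack: [10, 35]
BINARY_OP - → 10 - 35 = -25. Stack: [-25]
STORE_FAST v → v=-25. Stack: []
LOAD_CONST → push 2. Stack: [2]
LOAD_FAST v → push -25. Stack: [2, -25]
BINARY_OP - → 2 - -25 = 27. Stack: [27]
LOAD_FAST v → push -25. Stack: [27, -25]
BINARY_OP // → 27 // -25 = -2. Stack: [-2]
STORE_FAST x → x=-2. Stack: []
LOAD_CONST → push 1. Stack: [1]
LOAD_FAST v → push -25. Stack: [1, -25]
BINARY_OP % → 1 % -25 = -24. Stack: [-24]
LOAD_FAST_LOAD_FAST v,x → push -25,-2. Stack: [-24, -25, -2]
BINARY_OP % → -25 % -2 = -1. Stack: [-24, -1]
BINARY_OP * → -24 * -1 = 24. Stack: [24]
STORE_FAST m → m=24. Stack: []
LOAD_FAST_LOAD_FAST x,m → push -2,24. Stack: [-2, 24]
BINARY_OP % → -2 % 24 = 22. Stack: [22]
LOAD_CONST → push 8. Stack: [22, 8]
BINARY_OP - → 22 - 8 = 14. Stack: [14]
STORE_FAST m → m=14. Stack: []
LOAD_FAST m → push 14. Stack: [14]
LOAD_CONST → push 8. Stack: [14, 8]
BINARY_OP // → 14 // 8 = 1. Stack: [1]
RETURN_VALUE → return 1.

1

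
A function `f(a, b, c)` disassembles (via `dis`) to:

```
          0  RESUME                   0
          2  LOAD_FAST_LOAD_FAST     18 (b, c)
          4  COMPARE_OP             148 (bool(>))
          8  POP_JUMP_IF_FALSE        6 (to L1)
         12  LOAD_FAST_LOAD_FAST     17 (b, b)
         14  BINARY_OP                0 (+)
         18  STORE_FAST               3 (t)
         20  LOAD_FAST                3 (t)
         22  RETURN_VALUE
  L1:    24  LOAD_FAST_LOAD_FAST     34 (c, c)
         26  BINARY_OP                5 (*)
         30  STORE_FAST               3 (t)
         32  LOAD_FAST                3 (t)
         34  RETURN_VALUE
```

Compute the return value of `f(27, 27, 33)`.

1089

LOAD_FAST_LOAD_FAST b,c → push 27,33. Stack: [27, 33]
COMPARE_OP bool(>) → 27 vs 33 = False. Stack: [False]
POP_JUMP_IF_FALSE → pop False; jump. Stack: []
LOAD_FAST_LOAD_FAST c,c → push 33,33. Stack: [33, 33]
BINARY_OP * → 33 * 33 = 1089. Stack: [1089]
STORE_FAST t → t=1089. Stack: []
LOAD_FAST t → push 1089. Stack: [1089]
RETURN_VALUE → return 1089.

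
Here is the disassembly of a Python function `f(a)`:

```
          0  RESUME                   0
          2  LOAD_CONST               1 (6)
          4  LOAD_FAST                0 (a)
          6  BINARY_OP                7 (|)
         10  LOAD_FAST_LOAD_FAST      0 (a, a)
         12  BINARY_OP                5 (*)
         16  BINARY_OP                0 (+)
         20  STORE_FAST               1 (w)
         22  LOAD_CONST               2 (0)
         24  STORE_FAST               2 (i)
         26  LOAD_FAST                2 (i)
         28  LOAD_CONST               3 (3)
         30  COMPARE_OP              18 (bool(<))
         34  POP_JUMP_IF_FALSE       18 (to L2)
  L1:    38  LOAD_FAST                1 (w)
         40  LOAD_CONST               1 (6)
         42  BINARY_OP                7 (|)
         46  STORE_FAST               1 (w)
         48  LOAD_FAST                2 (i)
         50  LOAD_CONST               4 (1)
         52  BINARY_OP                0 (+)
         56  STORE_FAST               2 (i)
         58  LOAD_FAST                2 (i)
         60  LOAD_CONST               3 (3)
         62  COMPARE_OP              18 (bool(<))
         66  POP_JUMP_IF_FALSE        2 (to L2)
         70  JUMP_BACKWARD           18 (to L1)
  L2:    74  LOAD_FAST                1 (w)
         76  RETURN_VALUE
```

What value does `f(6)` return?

46

LOAD_CONST → push 6. Stack: [6]
LOAD_FAST a → push 6. Stack: [6, 6]
BINARY_OP | → 6 | 6 = 6. Stack: [6]
LOAD_FAST_LOAD_FAST a,a → push 6,6. Stack: [6, 6, 6]
BINARY_OP * → 6 * 6 = 36. Stack: [6, 36]
BINARY_OP + → 6 + 36 = 42. Stack: [42]
STORE_FAST w → w=42. Stack: []
LOAD_CONST → push 0. Stack: [0]
STORE_FAST i → i=0. Stack: []
LOAD_FAST i → push 0. Stack: [0]
LOAD_CONST → push 3. Stack: [0, 3]
COMPARE_OP bool(<) → 0 vs 3 = True. Stack: [True]
POP_JUMP_IF_FALSE → pop True; no jump. Stack: []
LOAD_FAST w → push 42. Stack: [42]
LOAD_CONST → push 6. Stack: [42, 6]
BINARY_OP | → 42 | 6 = 46. Stack: [46]
STORE_FAST w → w=46. Stack: []
LOAD_FAST i → push 0. Stack: [0]
LOAD_CONST → push 1. Stack: [0, 1]
BINARY_OP + → 0 + 1 = 1. Stack: [1]
STORE_FAST i → i=1. Stack: []
LOAD_FAST i → push 1. Stack: [1]
LOAD_CONST → push 3. Stack: [1, 3]
COMPARE_OP bool(<) → 1 vs 3 = True. Stack: [True]
POP_JUMP_IF_FALSE → pop True; no jump. Stack: []
LOAD_FAST w → push 46. Stack: [46]
LOAD_CONST → push 6. Stack: [46, 6]
BINARY_OP | → 46 | 6 = 46. Stack: [46]
STORE_FAST w → w=46. Stack: []
LOAD_FAST i → push 1. Stack: [1]
LOAD_CONST → push 1. Stack: [1, 1]
BINARY_OP + → 1 + 1 = 2. Stack: [2]
STORE_FAST i → i=2. Stack: []
LOAD_FAST i → push 2. Stack: [2]
LOAD_CONST → push 3. Stack: [2, 3]
COMPARE_OP bool(<) → 2 vs 3 = True. Stack: [True]
POP_JUMP_IF_FALSE → pop True; no jump. Stack: []
LOAD_FAST w → push 46. Stack: [46]
LOAD_CONST → push 6. Stack: [46, 6]
BINARY_OP | → 46 | 6 = 46. Stack: [46]
STORE_FAST w → w=46. Stack: []
LOAD_FAST i → push 2. Stack: [2]
LOAD_CONST → push 1. Stack: [2, 1]
BINARY_OP + → 2 + 1 = 3. Stack: [3]
STORE_FAST i → i=3. Stack: []
LOAD_FAST i → push 3. Stack: [3]
LOAD_CONST → push 3. Stack: [3, 3]
COMPARE_OP bool(<) → 3 vs 3 = False. Stack: [False]
POP_JUMP_IF_FALSE → pop False; jump. Stack: []
LOAD_FAST w → push 46. Stack: [46]
RETURN_VALUE → return 46.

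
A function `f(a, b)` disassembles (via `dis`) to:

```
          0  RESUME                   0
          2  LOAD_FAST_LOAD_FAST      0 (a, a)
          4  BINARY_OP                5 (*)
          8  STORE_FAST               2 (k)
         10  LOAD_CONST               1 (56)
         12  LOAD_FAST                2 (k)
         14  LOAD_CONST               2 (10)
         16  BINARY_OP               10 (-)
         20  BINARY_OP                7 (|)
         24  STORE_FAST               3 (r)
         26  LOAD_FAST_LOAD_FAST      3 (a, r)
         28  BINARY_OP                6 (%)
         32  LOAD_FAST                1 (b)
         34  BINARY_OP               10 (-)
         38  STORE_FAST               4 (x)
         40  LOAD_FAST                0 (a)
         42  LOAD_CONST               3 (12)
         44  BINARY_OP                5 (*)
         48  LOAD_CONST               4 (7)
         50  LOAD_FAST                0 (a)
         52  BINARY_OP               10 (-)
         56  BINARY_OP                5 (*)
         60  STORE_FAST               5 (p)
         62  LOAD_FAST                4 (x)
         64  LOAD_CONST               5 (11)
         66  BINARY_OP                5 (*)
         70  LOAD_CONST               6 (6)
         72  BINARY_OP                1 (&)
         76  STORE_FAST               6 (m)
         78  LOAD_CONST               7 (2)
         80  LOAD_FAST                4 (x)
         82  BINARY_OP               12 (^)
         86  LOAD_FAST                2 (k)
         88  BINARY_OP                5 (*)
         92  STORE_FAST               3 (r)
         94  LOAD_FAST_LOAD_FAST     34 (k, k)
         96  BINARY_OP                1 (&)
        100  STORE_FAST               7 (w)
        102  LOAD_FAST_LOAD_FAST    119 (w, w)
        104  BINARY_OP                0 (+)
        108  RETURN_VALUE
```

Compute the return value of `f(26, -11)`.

LOAD_FAST_LOAD_FAST a,a → push 26,26. Stack: [26, 26]
BINARY_OP * → 26 * 26 = 676. Stack: [676]
STORE_FAST k → k=676. Stack: []
LOAD_CONST → push 56. Stack: [56]
LOAD_FAST k → push 676. Stack: [56, 676]
LOAD_CONST → push 10. Stack: [56, 676, 10]
BINARY_OP - → 676 - 10 = 666. Stack: [56, 666]
BINARY_OP | → 56 | 666 = 698. Stack: [698]
STORE_FAST r → r=698. Stack: []
LOAD_FAST_LOAD_FAST a,r → push 26,698. Stack: [26, 698]
BINARY_OP % → 26 % 698 = 26. Stack: [26]
LOAD_FAST b → push -11. Stack: [26, -11]
BINARY_OP - → 26 - -11 = 37. Stack: [37]
STORE_FAST x → x=37. Stack: []
LOAD_FAST a → push 26. Stack: [26]
LOAD_CONST → push 12. Stack: [26, 12]
BINARY_OP * → 26 * 12 = 312. Stack: [312]
LOAD_CONST → push 7. Stack: [312, 7]
LOAD_FAST a → push 26. Stack: [312, 7, 26]
BINARY_OP - → 7 - 26 = -19. Stack: [312, -19]
BINARY_OP * → 312 * -19 = -5928. Stack: [-5928]
STORE_FAST p → p=-5928. Stack: []
LOAD_FAST x → push 37. Stack: [37]
LOAD_CONST → push 11. Stack: [37, 11]
BINARY_OP * → 37 * 11 = 407. Stack: [407]
LOAD_CONST → push 6. Stack: [407, 6]
BINARY_OP & → 407 & 6 = 6. Stack: [6]
STORE_FAST m → m=6. Stack: []
LOAD_CONST → push 2. Stack: [2]
LOAD_FAST x → push 37. Stack: [2, 37]
BINARY_OP ^ → 2 ^ 37 = 39. Stack: [39]
LOAD_FAST k → push 676. Stack: [39, 676]
BINARY_OP * → 39 * 676 = 26364. Stack: [26364]
STORE_FAST r → r=26364. Stack: []
LOAD_FAST_LOAD_FAST k,k → push 676,676. Stack: [676, 676]
BINARY_OP & → 676 & 676 = 676. Stack: [676]
STORE_FAST w → w=676. Stack: []
LOAD_FAST_LOAD_FAST w,w → push 676,676. Stack: [676, 676]
BINARY_OP + → 676 + 676 = 1352. Stack: [1352]
RETURN_VALUE → return 1352.

1352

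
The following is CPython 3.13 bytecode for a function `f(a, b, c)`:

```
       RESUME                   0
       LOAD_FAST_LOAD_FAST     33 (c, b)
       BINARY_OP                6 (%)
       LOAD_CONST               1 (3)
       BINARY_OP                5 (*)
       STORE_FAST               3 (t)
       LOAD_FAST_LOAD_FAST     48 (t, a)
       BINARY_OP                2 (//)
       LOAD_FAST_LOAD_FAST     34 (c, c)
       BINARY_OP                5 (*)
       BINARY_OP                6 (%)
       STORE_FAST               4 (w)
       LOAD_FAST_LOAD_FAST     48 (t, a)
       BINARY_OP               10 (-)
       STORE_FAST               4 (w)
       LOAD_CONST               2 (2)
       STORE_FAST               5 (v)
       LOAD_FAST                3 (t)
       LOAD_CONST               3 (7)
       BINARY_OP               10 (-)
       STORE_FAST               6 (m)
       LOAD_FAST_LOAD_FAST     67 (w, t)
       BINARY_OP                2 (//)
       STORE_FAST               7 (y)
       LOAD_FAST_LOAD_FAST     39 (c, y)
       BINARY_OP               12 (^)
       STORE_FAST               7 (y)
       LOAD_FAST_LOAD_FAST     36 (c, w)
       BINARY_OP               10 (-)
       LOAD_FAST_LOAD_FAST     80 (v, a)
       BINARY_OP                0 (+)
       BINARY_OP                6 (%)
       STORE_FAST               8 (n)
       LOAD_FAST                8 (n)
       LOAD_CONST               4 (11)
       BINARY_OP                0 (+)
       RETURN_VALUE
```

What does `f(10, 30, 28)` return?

LOAD_FAST_LOAD_FAST c,b → push 28,30. Stack: [28, 30]
BINARY_OP % → 28 % 30 = 28. Stack: [28]
LOAD_CONST → push 3. Stack: [28, 3]
BINARY_OP * → 28 * 3 = 84. Stack: [84]
STORE_FAST t → t=84. Stack: []
LOAD_FAST_LOAD_FAST t,a → push 84,10. Stack: [84, 10]
BINARY_OP // → 84 // 10 = 8. Stack: [8]
LOAD_FAST_LOAD_FAST c,c → push 28,28. Stack: [8, 28, 28]
BINARY_OP * → 28 * 28 = 784. Stack: [8, 784]
BINARY_OP % → 8 % 784 = 8. Stack: [8]
STORE_FAST w → w=8. Stack: []
LOAD_FAST_LOAD_FAST t,a → push 84,10. Stack: [84, 10]
BINARY_OP - → 84 - 10 = 74. Stack: [74]
STORE_FAST w → w=74. Stack: []
LOAD_CONST → push 2. Stack: [2]
STORE_FAST v → v=2. Stack: []
LOAD_FAST t → push 84. Stack: [84]
LOAD_CONST → push 7. Stack: [84, 7]
BINARY_OP - → 84 - 7 = 77. Stack: [77]
STORE_FAST m → m=77. Stack: []
LOAD_FAST_LOAD_FAST w,t → push 74,84. Stack: [74, 84]
BINARY_OP // → 74 // 84 = 0. Stack: [0]
STORE_FAST y → y=0. Stack: []
LOAD_FAST_LOAD_FAST c,y → push 28,0. Stack: [28, 0]
BINARY_OP ^ → 28 ^ 0 = 28. Stack: [28]
STORE_FAST y → y=28. Stack: []
LOAD_FAST_LOAD_FAST c,w → push 28,74. Stack: [28, 74]
BINARY_OP - → 28 - 74 = -46. Stack: [-46]
LOAD_FAST_LOAD_FAST v,a → push 2,10. Stack: [-46, 2, 10]
BINARY_OP + → 2 + 10 = 12. Stack: [-46, 12]
BINARY_OP % → -46 % 12 = 2. Stack: [2]
STORE_FAST n → n=2. Stack: []
LOAD_FAST n → push 2. Stack: [2]
LOAD_CONST → push 11. Stack: [2, 11]
BINARY_OP + → 2 + 11 = 13. Stack: [13]
RETURN_VALUE → return 13.

13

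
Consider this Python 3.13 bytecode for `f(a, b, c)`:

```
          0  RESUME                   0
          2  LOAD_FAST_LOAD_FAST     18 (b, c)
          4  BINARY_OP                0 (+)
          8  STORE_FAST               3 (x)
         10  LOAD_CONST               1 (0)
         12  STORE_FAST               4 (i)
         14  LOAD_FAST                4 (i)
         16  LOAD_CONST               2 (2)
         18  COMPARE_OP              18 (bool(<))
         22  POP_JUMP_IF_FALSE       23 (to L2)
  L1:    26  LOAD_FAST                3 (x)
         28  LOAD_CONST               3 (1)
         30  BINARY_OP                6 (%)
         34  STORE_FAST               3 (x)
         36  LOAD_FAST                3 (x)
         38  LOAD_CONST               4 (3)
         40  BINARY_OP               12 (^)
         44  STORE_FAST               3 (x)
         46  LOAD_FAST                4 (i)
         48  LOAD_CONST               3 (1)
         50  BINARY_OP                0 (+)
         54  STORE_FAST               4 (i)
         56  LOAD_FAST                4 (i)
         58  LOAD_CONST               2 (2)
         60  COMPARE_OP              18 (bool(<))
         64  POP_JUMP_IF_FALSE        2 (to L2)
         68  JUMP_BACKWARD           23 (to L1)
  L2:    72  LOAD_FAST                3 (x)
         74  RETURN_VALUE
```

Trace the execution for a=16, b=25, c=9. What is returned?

3

LOAD_FAST_LOAD_FAST b,c → push 25,9. Stack: [25, 9]
BINARY_OP + → 25 + 9 = 34. Stack: [34]
STORE_FAST x → x=34. Stack: []
LOAD_CONST → push 0. Stack: [0]
STORE_FAST i → i=0. Stack: []
LOAD_FAST i → push 0. Stack: [0]
LOAD_CONST → push 2. Stack: [0, 2]
COMPARE_OP bool(<) → 0 vs 2 = True. Stack: [True]
POP_JUMP_IF_FALSE → pop True; no jump. Stack: []
LOAD_FAST x → push 34. Stack: [34]
LOAD_CONST → push 1. Stack: [34, 1]
BINARY_OP % → 34 % 1 = 0. Stack: [0]
STORE_FAST x → x=0. Stack: []
LOAD_FAST x → push 0. Stack: [0]
LOAD_CONST → push 3. Stack: [0, 3]
BINARY_OP ^ → 0 ^ 3 = 3. Stack: [3]
STORE_FAST x → x=3. Stack: []
LOAD_FAST i → push 0. Stack: [0]
LOAD_CONST → push 1. Stack: [0, 1]
BINARY_OP + → 0 + 1 = 1. Stack: [1]
STORE_FAST i → i=1. Stack: []
LOAD_FAST i → push 1. Stack: [1]
LOAD_CONST → push 2. Stack: [1, 2]
COMPARE_OP bool(<) → 1 vs 2 = True. Stack: [True]
POP_JUMP_IF_FALSE → pop True; no jump. Stack: []
LOAD_FAST x → push 3. Stack: [3]
LOAD_CONST → push 1. Stack: [3, 1]
BINARY_OP % → 3 % 1 = 0. Stack: [0]
STORE_FAST x → x=0. Stack: []
LOAD_FAST x → push 0. Stack: [0]
LOAD_CONST → push 3. Stack: [0, 3]
BINARY_OP ^ → 0 ^ 3 = 3. Stack: [3]
STORE_FAST x → x=3. Stack: []
LOAD_FAST i → push 1. Stack: [1]
LOAD_CONST → push 1. Stack: [1, 1]
BINARY_OP + → 1 + 1 = 2. Stack: [2]
STORE_FAST i → i=2. Stack: []
LOAD_FAST i → push 2. Stack: [2]
LOAD_CONST → push 2. Stack: [2, 2]
COMPARE_OP bool(<) → 2 vs 2 = False. Stack: [False]
POP_JUMP_IF_FALSE → pop False; jump. Stack: []
LOAD_FAST x → push 3. Stack: [3]
RETURN_VALUE → return 3.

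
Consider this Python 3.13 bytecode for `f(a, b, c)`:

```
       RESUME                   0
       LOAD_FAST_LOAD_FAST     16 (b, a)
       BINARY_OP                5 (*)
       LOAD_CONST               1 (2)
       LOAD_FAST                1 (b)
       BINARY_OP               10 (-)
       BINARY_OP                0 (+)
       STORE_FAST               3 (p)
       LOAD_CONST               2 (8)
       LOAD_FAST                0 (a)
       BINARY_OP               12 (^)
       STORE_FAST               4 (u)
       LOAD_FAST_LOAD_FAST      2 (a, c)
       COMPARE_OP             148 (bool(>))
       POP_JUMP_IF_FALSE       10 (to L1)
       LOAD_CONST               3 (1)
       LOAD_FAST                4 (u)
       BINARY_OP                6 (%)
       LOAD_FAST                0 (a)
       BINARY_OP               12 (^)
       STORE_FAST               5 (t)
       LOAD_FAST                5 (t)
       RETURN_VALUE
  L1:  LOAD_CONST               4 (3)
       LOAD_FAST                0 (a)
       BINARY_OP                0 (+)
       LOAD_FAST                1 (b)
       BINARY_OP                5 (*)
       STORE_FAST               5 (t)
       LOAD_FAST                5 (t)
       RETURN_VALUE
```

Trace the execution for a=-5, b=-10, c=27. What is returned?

20

LOAD_FAST_LOAD_FAST b,a → push -10,-5. Stack: [-10, -5]
BINARY_OP * → -10 * -5 = 50. Stack: [50]
LOAD_CONST → push 2. Stack: [50, 2]
LOAD_FAST b → push -10. Stack: [50, 2, -10]
BINARY_OP - → 2 - -10 = 12. Stack: [50, 12]
BINARY_OP + → 50 + 12 = 62. Stack: [62]
STORE_FAST p → p=62. Stack: []
LOAD_CONST → push 8. Stack: [8]
LOAD_FAST a → push -5. Stack: [8, -5]
BINARY_OP ^ → 8 ^ -5 = -13. Stack: [-13]
STORE_FAST u → u=-13. Stack: []
LOAD_FAST_LOAD_FAST a,c → push -5,27. Stack: [-5, 27]
COMPARE_OP bool(>) → -5 vs 27 = False. Stack: [False]
POP_JUMP_IF_FALSE → pop False; jump. Stack: []
LOAD_CONST → push 3. Stack: [3]
LOAD_FAST a → push -5. Stack: [3, -5]
BINARY_OP + → 3 + -5 = -2. Stack: [-2]
LOAD_FAST b → push -10. Stack: [-2, -10]
BINARY_OP * → -2 * -10 = 20. Stack: [20]
STORE_FAST t → t=20. Stack: []
LOAD_FAST t → push 20. Stack: [20]
RETURN_VALUE → return 20.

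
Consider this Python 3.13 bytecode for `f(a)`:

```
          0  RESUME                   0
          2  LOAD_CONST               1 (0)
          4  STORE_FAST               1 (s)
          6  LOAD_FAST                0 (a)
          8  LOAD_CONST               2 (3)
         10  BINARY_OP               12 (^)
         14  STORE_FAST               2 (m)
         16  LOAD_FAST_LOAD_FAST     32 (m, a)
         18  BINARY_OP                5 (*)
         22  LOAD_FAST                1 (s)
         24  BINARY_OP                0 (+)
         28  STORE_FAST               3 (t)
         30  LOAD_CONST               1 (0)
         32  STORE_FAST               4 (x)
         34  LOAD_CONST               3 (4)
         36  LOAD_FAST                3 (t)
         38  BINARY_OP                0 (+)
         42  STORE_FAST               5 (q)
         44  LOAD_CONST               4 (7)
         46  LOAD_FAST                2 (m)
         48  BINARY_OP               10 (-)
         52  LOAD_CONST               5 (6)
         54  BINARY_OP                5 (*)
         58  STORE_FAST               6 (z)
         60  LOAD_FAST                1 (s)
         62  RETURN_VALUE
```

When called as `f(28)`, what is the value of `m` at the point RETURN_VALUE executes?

31

LOAD_CONST → push 0. Stack: [0]
STORE_FAST s → s=0. Stack: []
LOAD_FAST a → push 28. Stack: [28]
LOAD_CONST → push 3. Stack: [28, 3]
BINARY_OP ^ → 28 ^ 3 = 31. Stack: [31]
STORE_FAST m → m=31. Stack: []
LOAD_FAST_LOAD_FAST m,a → push 31,28. Stack: [31, 28]
BINARY_OP * → 31 * 28 = 868. Stack: [868]
LOAD_FAST s → push 0. Stack: [868, 0]
BINARY_OP + → 868 + 0 = 868. Stack: [868]
STORE_FAST t → t=868. Stack: []
LOAD_CONST → push 0. Stack: [0]
STORE_FAST x → x=0. Stack: []
LOAD_CONST → push 4. Stack: [4]
LOAD_FAST t → push 868. Stack: [4, 868]
BINARY_OP + → 4 + 868 = 872. Stack: [872]
STORE_FAST q → q=872. Stack: []
LOAD_CONST → push 7. Stack: [7]
LOAD_FAST m → push 31. Stack: [7, 31]
BINARY_OP - → 7 - 31 = -24. Stack: [-24]
LOAD_CONST → push 6. Stack: [-24, 6]
BINARY_OP * → -24 * 6 = -144. Stack: [-144]
STORE_FAST z → z=-144. Stack: []
LOAD_FAST s → push 0. Stack: [0]
RETURN_VALUE → return 0.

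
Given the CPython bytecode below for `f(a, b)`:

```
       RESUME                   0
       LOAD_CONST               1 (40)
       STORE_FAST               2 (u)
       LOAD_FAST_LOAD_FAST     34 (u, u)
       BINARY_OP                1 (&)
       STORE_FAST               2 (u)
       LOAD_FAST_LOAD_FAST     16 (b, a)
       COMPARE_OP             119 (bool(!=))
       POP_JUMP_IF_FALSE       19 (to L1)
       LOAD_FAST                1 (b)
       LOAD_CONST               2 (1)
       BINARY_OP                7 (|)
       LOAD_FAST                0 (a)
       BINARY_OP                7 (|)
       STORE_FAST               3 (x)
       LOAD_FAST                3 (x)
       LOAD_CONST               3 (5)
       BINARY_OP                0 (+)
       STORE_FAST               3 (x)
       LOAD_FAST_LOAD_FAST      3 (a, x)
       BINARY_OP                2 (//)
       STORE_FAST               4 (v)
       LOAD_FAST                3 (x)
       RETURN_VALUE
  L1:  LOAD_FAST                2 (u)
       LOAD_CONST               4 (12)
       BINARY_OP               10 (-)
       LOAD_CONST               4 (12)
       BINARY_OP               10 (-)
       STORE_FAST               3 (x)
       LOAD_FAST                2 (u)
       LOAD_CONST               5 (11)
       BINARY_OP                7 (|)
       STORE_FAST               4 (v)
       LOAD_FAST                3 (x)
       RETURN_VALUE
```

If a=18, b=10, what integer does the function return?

32

LOAD_CONST → push 40. Stack: [40]
STORE_FAST u → u=40. Stack: []
LOAD_FAST_LOAD_FAST u,u → push 40,40. Stack: [40, 40]
BINARY_OP & → 40 & 40 = 40. Stack: [40]
STORE_FAST u → u=40. Stack: []
LOAD_FAST_LOAD_FAST b,a → push 10,18. Stack: [10, 18]
COMPARE_OP bool(!=) → 10 vs 18 = True. Stack: [True]
POP_JUMP_IF_FALSE → pop True; no jump. Stack: []
LOAD_FAST b → push 10. Stack: [10]
LOAD_CONST → push 1. Stack: [10, 1]
BINARY_OP | → 10 | 1 = 11. Stack: [11]
LOAD_FAST a → push 18. Stack: [11, 18]
BINARY_OP | → 11 | 18 = 27. Stack: [27]
STORE_FAST x → x=27. Stack: []
LOAD_FAST x → push 27. Stack: [27]
LOAD_CONST → push 5. Stack: [27, 5]
BINARY_OP + → 27 + 5 = 32. Stack: [32]
STORE_FAST x → x=32. Stack: []
LOAD_FAST_LOAD_FAST a,x → push 18,32. Stack: [18, 32]
BINARY_OP // → 18 // 32 = 0. Stack: [0]
STORE_FAST v → v=0. Stack: []
LOAD_FAST x → push 32. Stack: [32]
RETURN_VALUE → return 32.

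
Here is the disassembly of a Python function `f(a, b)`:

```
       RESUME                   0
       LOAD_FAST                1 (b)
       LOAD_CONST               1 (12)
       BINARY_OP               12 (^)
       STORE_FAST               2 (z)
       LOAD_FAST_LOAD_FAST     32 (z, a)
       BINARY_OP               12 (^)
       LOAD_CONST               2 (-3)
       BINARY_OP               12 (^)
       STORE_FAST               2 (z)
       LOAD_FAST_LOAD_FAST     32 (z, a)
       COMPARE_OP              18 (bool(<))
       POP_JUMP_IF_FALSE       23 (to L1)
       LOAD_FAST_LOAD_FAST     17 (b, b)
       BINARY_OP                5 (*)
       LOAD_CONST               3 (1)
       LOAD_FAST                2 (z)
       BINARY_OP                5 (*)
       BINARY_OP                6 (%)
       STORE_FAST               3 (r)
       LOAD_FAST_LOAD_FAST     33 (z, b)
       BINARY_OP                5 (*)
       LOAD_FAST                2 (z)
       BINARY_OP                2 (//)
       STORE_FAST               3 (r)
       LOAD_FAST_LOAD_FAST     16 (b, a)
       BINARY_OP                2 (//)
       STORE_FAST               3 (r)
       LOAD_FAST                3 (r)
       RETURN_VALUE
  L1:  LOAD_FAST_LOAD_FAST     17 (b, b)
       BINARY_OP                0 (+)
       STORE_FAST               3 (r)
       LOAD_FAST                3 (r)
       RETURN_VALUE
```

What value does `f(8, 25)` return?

LOAD_FAST b → push 25. Stack: [25]
LOAD_CONST → push 12. Stack: [25, 12]
BINARY_OP ^ → 25 ^ 12 = 21. Stack: [21]
STORE_FAST z → z=21. Stack: []
LOAD_FAST_LOAD_FAST z,a → push 21,8. Stack: [21, 8]
BINARY_OP ^ → 21 ^ 8 = 29. Stack: [29]
LOAD_CONST → push -3. Stack: [29, -3]
BINARY_OP ^ → 29 ^ -3 = -32. Stack: [-32]
STORE_FAST z → z=-32. Stack: []
LOAD_FAST_LOAD_FAST z,a → push -32,8. Stack: [-32, 8]
COMPARE_OP bool(<) → -32 vs 8 = True. Stack: [True]
POP_JUMP_IF_FALSE → pop True; no jump. Stack: []
LOAD_FAST_LOAD_FAST b,b → push 25,25. Stack: [25, 25]
BINARY_OP * → 25 * 25 = 625. Stack: [625]
LOAD_CONST → push 1. Stack: [625, 1]
LOAD_FAST z → push -32. Stack: [625, 1, -32]
BINARY_OP * → 1 * -32 = -32. Stack: [625, -32]
BINARY_OP % → 625 % -32 = -15. Stack: [-15]
STORE_FAST r → r=-15. Stack: []
LOAD_FAST_LOAD_FAST z,b → push -32,25. Stack: [-32, 25]
BINARY_OP * → -32 * 25 = -800. Stack: [-800]
LOAD_FAST z → push -32. Stack: [-800, -32]
BINARY_OP // → -800 // -32 = 25. Stack: [25]
STORE_FAST r → r=25. Stack: []
LOAD_FAST_LOAD_FAST b,a → push 25,8. Stack: [25, 8]
BINARY_OP // → 25 // 8 = 3. Stack: [3]
STORE_FAST r → r=3. Stack: []
LOAD_FAST r → push 3. Stack: [3]
RETURN_VALUE → return 3.

3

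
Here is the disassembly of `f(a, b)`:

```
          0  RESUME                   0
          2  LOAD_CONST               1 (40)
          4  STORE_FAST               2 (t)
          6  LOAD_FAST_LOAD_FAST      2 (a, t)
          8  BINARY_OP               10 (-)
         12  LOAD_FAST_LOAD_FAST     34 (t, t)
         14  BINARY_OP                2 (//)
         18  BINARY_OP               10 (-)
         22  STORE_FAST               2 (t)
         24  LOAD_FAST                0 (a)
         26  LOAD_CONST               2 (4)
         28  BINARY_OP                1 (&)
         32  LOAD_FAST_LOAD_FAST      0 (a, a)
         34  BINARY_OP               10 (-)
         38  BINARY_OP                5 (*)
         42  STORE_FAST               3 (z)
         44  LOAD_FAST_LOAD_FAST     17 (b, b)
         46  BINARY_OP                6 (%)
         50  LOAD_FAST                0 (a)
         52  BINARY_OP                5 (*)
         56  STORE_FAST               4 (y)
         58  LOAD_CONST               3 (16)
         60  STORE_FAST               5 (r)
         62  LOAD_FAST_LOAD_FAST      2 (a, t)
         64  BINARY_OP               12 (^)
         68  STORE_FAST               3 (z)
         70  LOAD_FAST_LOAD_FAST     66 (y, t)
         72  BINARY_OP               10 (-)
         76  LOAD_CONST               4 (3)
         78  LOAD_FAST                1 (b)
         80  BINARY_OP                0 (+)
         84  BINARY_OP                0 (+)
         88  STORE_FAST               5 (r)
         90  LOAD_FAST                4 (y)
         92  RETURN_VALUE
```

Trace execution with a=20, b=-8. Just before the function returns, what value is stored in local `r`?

LOAD_CONST → push 40. Stack: [40]
STORE_FAST t → t=40. Stack: []
LOAD_FAST_LOAD_FAST a,t → push 20,40. Stack: [20, 40]
BINARY_OP - → 20 - 40 = -20. Stack: [-20]
LOAD_FAST_LOAD_FAST t,t → push 40,40. Stack: [-20, 40, 40]
BINARY_OP // → 40 // 40 = 1. Stack: [-20, 1]
BINARY_OP - → -20 - 1 = -21. Stack: [-21]
STORE_FAST t → t=-21. Stack: []
LOAD_FAST a → push 20. Stack: [20]
LOAD_CONST → push 4. Stack: [20, 4]
BINARY_OP & → 20 & 4 = 4. Stack: [4]
LOAD_FAST_LOAD_FAST a,a → push 20,20. Stack: [4, 20, 20]
BINARY_OP - → 20 - 20 = 0. Stack: [4, 0]
BINARY_OP * → 4 * 0 = 0. Stack: [0]
STORE_FAST z → z=0. Stack: []
LOAD_FAST_LOAD_FAST b,b → push -8,-8. Stack: [-8, -8]
BINARY_OP % → -8 % -8 = 0. Stack: [0]
LOAD_FAST a → push 20. Stack: [0, 20]
BINARY_OP * → 0 * 20 = 0. Stack: [0]
STORE_FAST y → y=0. Stack: []
LOAD_CONST → push 16. Stack: [16]
STORE_FAST r → r=16. Stack: []
LOAD_FAST_LOAD_FAST a,t → push 20,-21. Stack: [20, -21]
BINARY_OP ^ → 20 ^ -21 = -1. Stack: [-1]
STORE_FAST z → z=-1. Stack: []
LOAD_FAST_LOAD_FAST y,t → push 0,-21. Stack: [0, -21]
BINARY_OP - → 0 - -21 = 21. Stack: [21]
LOAD_CONST → push 3. Stack: [21, 3]
LOAD_FAST b → push -8. Stack: [21, 3, -8]
BINARY_OP + → 3 + -8 = -5. Stack: [21, -5]
BINARY_OP + → 21 + -5 = 16. Stack: [16]
STORE_FAST r → r=16. Stack: []
LOAD_FAST y → push 0. Stack: [0]
RETURN_VALUE → return 0.

16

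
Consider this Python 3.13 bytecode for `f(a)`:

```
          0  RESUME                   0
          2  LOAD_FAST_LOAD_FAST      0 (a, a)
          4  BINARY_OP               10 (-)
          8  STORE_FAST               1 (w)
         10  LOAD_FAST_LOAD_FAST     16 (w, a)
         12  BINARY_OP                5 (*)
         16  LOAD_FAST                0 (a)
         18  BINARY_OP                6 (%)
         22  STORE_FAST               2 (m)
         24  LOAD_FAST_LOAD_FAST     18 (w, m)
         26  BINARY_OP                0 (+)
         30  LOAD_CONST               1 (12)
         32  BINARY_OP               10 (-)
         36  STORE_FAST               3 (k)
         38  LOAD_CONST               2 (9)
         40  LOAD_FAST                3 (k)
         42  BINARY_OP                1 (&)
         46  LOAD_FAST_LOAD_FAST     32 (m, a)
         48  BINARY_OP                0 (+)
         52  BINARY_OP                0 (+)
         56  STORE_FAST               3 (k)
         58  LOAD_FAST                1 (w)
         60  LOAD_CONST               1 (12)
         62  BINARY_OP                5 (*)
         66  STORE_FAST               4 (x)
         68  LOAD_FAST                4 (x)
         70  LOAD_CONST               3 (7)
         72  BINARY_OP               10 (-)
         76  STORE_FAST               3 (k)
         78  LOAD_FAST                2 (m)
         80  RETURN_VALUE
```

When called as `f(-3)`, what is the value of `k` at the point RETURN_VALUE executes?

LOAD_FAST_LOAD_FAST a,a → push -3,-3. Stack: [-3, -3]
BINARY_OP - → -3 - -3 = 0. Stack: [0]
STORE_FAST w → w=0. Stack: []
LOAD_FAST_LOAD_FAST w,a → push 0,-3. Stack: [0, -3]
BINARY_OP * → 0 * -3 = 0. Stack: [0]
LOAD_FAST a → push -3. Stack: [0, -3]
BINARY_OP % → 0 % -3 = 0. Stack: [0]
STORE_FAST m → m=0. Stack: []
LOAD_FAST_LOAD_FAST w,m → push 0,0. Stack: [0, 0]
BINARY_OP + → 0 + 0 = 0. Stack: [0]
LOAD_CONST → push 12. Stack: [0, 12]
BINARY_OP - → 0 - 12 = -12. Stack: [-12]
STORE_FAST k → k=-12. Stack: []
LOAD_CONST → push 9. Stack: [9]
LOAD_FAST k → push -12. Stack: [9, -12]
BINARY_OP & → 9 & -12 = 0. Stack: [0]
LOAD_FAST_LOAD_FAST m,a → push 0,-3. Stack: [0, 0, -3]
BINARY_OP + → 0 + -3 = -3. Stack: [0, -3]
BINARY_OP + → 0 + -3 = -3. Stack: [-3]
STORE_FAST k → k=-3. Stack: []
LOAD_FAST w → push 0. Stack: [0]
LOAD_CONST → push 12. Stack: [0, 12]
BINARY_OP * → 0 * 12 = 0. Stack: [0]
STORE_FAST x → x=0. Stack: []
LOAD_FAST x → push 0. Stack: [0]
LOAD_CONST → push 7. Stack: [0, 7]
BINARY_OP - → 0 - 7 = -7. Stack: [-7]
STORE_FAST k → k=-7. Stack: []
LOAD_FAST m → push 0. Stack: [0]
RETURN_VALUE → return 0.

-7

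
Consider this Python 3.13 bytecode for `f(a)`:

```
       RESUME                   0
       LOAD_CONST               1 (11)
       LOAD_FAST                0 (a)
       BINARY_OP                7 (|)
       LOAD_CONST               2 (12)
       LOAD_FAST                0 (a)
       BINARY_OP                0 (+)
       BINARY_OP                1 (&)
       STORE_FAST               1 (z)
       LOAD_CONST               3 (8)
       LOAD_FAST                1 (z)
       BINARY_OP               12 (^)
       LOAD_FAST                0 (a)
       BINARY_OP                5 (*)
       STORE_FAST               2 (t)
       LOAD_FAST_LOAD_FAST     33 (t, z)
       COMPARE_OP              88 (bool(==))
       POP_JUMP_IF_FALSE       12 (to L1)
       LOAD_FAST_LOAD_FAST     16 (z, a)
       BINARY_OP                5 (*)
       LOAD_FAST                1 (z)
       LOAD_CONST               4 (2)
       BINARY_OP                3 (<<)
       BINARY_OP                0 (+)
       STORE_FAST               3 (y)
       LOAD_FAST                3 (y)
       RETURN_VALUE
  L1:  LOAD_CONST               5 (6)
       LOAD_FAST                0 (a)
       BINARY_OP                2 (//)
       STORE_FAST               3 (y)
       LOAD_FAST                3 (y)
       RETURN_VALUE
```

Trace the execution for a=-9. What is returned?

LOAD_CONST → push 11. Stack: [11]
LOAD_FAST a → push -9. Stack: [11, -9]
BINARY_OP | → 11 | -9 = -1. Stack: [-1]
LOAD_CONST → push 12. Stack: [-1, 12]
LOAD_FAST a → push -9. Stack: [-1, 12, -9]
BINARY_OP + → 12 + -9 = 3. Stack: [-1, 3]
BINARY_OP & → -1 & 3 = 3. Stack: [3]
STORE_FAST z → z=3. Stack: []
LOAD_CONST → push 8. Stack: [8]
LOAD_FAST z → push 3. Stack: [8, 3]
BINARY_OP ^ → 8 ^ 3 = 11. Stack: [11]
LOAD_FAST a → push -9. Stack: [11, -9]
BINARY_OP * → 11 * -9 = -99. Stack: [-99]
STORE_FAST t → t=-99. Stack: []
LOAD_FAST_LOAD_FAST t,z → push -99,3. Stack: [-99, 3]
COMPARE_OP bool(==) → -99 vs 3 = False. Stack: [False]
POP_JUMP_IF_FALSE → pop False; jump. Stack: []
LOAD_CONST → push 6. Stack: [6]
LOAD_FAST a → push -9. Stack: [6, -9]
BINARY_OP // → 6 // -9 = -1. Stack: [-1]
STORE_FAST y → y=-1. Stack: []
LOAD_FAST y → push -1. Stack: [-1]
RETURN_VALUE → return -1.

-1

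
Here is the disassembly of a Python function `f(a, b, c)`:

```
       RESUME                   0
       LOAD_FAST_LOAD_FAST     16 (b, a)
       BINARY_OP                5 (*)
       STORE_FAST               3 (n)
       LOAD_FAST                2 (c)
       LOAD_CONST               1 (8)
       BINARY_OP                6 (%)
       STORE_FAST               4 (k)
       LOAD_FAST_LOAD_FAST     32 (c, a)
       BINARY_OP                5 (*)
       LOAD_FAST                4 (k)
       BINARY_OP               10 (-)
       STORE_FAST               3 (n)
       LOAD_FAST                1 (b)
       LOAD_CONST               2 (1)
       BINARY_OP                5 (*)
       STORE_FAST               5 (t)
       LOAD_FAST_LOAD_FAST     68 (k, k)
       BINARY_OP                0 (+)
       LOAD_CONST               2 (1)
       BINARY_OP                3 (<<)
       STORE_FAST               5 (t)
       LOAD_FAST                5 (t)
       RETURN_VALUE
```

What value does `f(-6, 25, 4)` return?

16

LOAD_FAST_LOAD_FAST b,a → push 25,-6. Stack: [25, -6]
BINARY_OP * → 25 * -6 = -150. Stack: [-150]
STORE_FAST n → n=-150. Stack: []
LOAD_FAST c → push 4. Stack: [4]
LOAD_CONST → push 8. Stack: [4, 8]
BINARY_OP % → 4 % 8 = 4. Stack: [4]
STORE_FAST k → k=4. Stack: []
LOAD_FAST_LOAD_FAST c,a → push 4,-6. Stack: [4, -6]
BINARY_OP * → 4 * -6 = -24. Stack: [-24]
LOAD_FAST k → push 4. Stack: [-24, 4]
BINARY_OP - → -24 - 4 = -28. Stack: [-28]
STORE_FAST n → n=-28. Stack: []
LOAD_FAST b → push 25. Stack: [25]
LOAD_CONST → push 1. Stack: [25, 1]
BINARY_OP * → 25 * 1 = 25. Stack: [25]
STORE_FAST t → t=25. Stack: []
LOAD_FAST_LOAD_FAST k,k → push 4,4. Stack: [4, 4]
BINARY_OP + → 4 + 4 = 8. Stack: [8]
LOAD_CONST → push 1. Stack: [8, 1]
BINARY_OP << → 8 << 1 = 16. Stack: [16]
STORE_FAST t → t=16. Stack: []
LOAD_FAST t → push 16. Stack: [16]
RETURN_VALUE → return 16.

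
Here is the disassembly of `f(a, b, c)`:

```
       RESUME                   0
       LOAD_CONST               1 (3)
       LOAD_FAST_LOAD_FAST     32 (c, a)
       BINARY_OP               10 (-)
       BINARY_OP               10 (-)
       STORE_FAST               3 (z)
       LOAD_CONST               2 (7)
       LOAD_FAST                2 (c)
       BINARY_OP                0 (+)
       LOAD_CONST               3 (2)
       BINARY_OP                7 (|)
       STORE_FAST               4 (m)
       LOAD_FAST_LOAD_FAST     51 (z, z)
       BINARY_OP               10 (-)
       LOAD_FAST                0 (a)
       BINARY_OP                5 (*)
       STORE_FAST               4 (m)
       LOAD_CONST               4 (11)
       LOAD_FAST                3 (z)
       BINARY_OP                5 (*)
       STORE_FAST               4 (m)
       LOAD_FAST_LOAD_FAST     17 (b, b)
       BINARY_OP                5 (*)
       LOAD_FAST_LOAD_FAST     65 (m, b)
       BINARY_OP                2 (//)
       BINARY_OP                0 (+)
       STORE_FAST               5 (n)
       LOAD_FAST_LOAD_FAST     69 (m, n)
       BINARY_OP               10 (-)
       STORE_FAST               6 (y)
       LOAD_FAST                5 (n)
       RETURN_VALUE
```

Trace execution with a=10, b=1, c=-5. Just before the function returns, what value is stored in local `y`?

LOAD_CONST → push 3. Stack: [3]
LOAD_FAST_LOAD_FAST c,a → push -5,10. Stack: [3, -5, 10]
BINARY_OP - → -5 - 10 = -15. Stack: [3, -15]
BINARY_OP - → 3 - -15 = 18. Stack: [18]
STORE_FAST z → z=18. Stack: []
LOAD_CONST → push 7. Stack: [7]
LOAD_FAST c → push -5. Stack: [7, -5]
BINARY_OP + → 7 + -5 = 2. Stack: [2]
LOAD_CONST → push 2. Stack: [2, 2]
BINARY_OP | → 2 | 2 = 2. Stack: [2]
STORE_FAST m → m=2. Stack: []
LOAD_FAST_LOAD_FAST z,z → push 18,18. Stack: [18, 18]
BINARY_OP - → 18 - 18 = 0. Stack: [0]
LOAD_FAST a → push 10. Stack: [0, 10]
BINARY_OP * → 0 * 10 = 0. Stack: [0]
STORE_FAST m → m=0. Stack: []
LOAD_CONST → push 11. Stack: [11]
LOAD_FAST z → push 18. Stack: [11, 18]
BINARY_OP * → 11 * 18 = 198. Stack: [198]
STORE_FAST m → m=198. Stack: []
LOAD_FAST_LOAD_FAST b,b → push 1,1. Stack: [1, 1]
BINARY_OP * → 1 * 1 = 1. Stack: [1]
LOAD_FAST_LOAD_FAST m,b → push 198,1. Stack: [1, 198, 1]
BINARY_OP // → 198 // 1 = 198. Stack: [1, 198]
BINARY_OP + → 1 + 198 = 199. Stack: [199]
STORE_FAST n → n=199. Stack: []
LOAD_FAST_LOAD_FAST m,n → push 198,199. Stack: [198, 199]
BINARY_OP - → 198 - 199 = -1. Stack: [-1]
STORE_FAST y → y=-1. Stack: []
LOAD_FAST n → push 199. Stack: [199]
RETURN_VALUE → return 199.

-1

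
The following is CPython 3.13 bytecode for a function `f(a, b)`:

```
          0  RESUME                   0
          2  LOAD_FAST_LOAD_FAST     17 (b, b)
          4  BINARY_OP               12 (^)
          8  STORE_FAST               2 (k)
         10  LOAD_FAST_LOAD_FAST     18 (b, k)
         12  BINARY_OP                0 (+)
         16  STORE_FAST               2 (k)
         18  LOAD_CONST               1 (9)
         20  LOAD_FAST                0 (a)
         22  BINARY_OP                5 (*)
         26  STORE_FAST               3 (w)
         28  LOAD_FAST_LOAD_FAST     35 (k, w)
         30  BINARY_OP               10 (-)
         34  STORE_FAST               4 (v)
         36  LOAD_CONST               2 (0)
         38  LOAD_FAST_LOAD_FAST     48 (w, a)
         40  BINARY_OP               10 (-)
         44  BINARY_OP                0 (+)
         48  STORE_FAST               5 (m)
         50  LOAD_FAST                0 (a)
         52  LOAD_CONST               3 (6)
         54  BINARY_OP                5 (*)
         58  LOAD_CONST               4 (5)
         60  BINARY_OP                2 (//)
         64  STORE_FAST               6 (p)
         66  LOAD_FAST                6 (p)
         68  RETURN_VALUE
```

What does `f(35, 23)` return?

42

LOAD_FAST_LOAD_FAST b,b → push 23,23. Stack: [23, 23]
BINARY_OP ^ → 23 ^ 23 = 0. Stack: [0]
STORE_FAST k → k=0. Stack: []
LOAD_FAST_LOAD_FAST b,k → push 23,0. Stack: [23, 0]
BINARY_OP + → 23 + 0 = 23. Stack: [23]
STORE_FAST k → k=23. Stack: []
LOAD_CONST → push 9. Stack: [9]
LOAD_FAST a → push 35. Stack: [9, 35]
BINARY_OP * → 9 * 35 = 315. Stack: [315]
STORE_FAST w → w=315. Stack: []
LOAD_FAST_LOAD_FAST k,w → push 23,315. Stack: [23, 315]
BINARY_OP - → 23 - 315 = -292. Stack: [-292]
STORE_FAST v → v=-292. Stack: []
LOAD_CONST → push 0. Stack: [0]
LOAD_FAST_LOAD_FAST w,a → push 315,35. Stack: [0, 315, 35]
BINARY_OP - → 315 - 35 = 280. Stack: [0, 280]
BINARY_OP + → 0 + 280 = 280. Stack: [280]
STORE_FAST m → m=280. Stack: []
LOAD_FAST a → push 35. Stack: [35]
LOAD_CONST → push 6. Stack: [35, 6]
BINARY_OP * → 35 * 6 = 210. Stack: [210]
LOAD_CONST → push 5. Stack: [210, 5]
BINARY_OP // → 210 // 5 = 42. Stack: [42]
STORE_FAST p → p=42. Stack: []
LOAD_FAST p → push 42. Stack: [42]
RETURN_VALUE → return 42.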